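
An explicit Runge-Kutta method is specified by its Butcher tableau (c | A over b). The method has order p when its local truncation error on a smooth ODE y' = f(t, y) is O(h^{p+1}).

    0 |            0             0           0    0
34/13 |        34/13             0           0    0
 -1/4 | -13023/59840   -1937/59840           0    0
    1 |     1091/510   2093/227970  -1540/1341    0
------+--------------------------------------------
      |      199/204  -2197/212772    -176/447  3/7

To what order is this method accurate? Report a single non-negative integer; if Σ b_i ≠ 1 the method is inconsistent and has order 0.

b = (199/204, -2197/212772, -176/447, 3/7)
c = (0, 34/13, -1/4, 1)
Ac = (0, 0, -149/1760, 14/45)
Σ b_i: 199/204·1 + (-2197/212772)·1 + (-176/447)·1 + 3/7·1 = 1 ✓
b·c: (-2197/212772)·34/13 + (-176/447)·(-1/4) + 3/7·1 = 1/2 ✓
b·c²: (-2197/212772)·1156/169 + (-176/447)·1/16 + 3/7·1 = 1/3 ✓
b·Ac: (-176/447)·(-149/1760) + 3/7·14/45 = 1/6 ✓
b·c³: (-2197/212772)·39304/2197 + (-176/447)·(-1/64) + 3/7·1 = 1/4 ✓
b·(c∘Ac): (-176/447)·149/7040 + 3/7·14/45 = 1/8 ✓
b·Ac²: (-176/447)·(-2533/11440) + 3/7·(-7/780) = 1/12 ✓
b·A²c: 3/7·7/72 = 1/24 ✓; 4 stages ⇒ order 4.

4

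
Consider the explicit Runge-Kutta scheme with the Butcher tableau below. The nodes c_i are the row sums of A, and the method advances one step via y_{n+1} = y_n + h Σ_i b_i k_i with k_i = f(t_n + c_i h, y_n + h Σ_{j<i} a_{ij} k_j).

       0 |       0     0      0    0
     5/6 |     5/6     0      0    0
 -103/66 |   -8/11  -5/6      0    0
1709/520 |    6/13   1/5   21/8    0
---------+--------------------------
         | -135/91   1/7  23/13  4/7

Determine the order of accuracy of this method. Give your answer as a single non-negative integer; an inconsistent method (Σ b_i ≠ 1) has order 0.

1

b = (-135/91, 1/7, 23/13, 4/7)
c = (0, 5/6, -103/66, 1709/520)
Ac = (0, 0, -25/36, -2075/528)
Σ b_i: (-135/91)·1 + 1/7·1 + 23/13·1 + 4/7·1 = 1 ✓
b·c: 1/7·5/6 + 23/13·(-103/66) + 4/7·1709/520 = -22943/30030 ≠ 1/2 ⇒ order 1.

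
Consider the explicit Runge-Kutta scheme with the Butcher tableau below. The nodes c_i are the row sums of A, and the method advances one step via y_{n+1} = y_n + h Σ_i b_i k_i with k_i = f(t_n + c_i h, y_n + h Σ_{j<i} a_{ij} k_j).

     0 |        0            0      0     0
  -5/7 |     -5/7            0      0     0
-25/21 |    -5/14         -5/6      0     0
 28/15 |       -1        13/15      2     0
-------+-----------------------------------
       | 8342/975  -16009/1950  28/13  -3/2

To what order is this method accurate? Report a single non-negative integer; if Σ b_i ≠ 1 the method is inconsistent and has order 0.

2

b = (8342/975, -16009/1950, 28/13, -3/2)
c = (0, -5/7, -25/21, 28/15)
Ac = (0, 0, 25/42, -3)
Σ b_i: 8342/975·1 + (-16009/1950)·1 + 28/13·1 + (-3/2)·1 = 1 ✓
b·c: (-16009/1950)·(-5/7) + 28/13·(-25/21) + (-3/2)·28/15 = 1/2 ✓
b·c²: (-16009/1950)·25/49 + 28/13·625/441 + (-3/2)·784/225 = -260557/40950 ≠ 1/3 ⇒ order 2.
b·Ac: 28/13·25/42 + (-3/2)·(-3) = 451/78 ≠ 1/6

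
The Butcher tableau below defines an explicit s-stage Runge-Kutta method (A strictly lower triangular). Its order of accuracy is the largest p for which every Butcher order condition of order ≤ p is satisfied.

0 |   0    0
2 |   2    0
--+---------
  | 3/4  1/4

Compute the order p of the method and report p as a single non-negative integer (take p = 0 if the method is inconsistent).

b = (3/4, 1/4)
c = (0, 2)
Σ b_i: 3/4·1 + 1/4·1 = 1 ✓
b·c: 1/4·2 = 1/2 ✓; 2 stages ⇒ order 2.

2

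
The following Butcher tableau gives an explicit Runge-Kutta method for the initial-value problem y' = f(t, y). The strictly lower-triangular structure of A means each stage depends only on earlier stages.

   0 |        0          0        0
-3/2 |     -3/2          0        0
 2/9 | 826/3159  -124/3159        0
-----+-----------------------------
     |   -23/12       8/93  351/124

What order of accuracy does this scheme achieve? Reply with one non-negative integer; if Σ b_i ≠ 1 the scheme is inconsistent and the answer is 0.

b = (-23/12, 8/93, 351/124)
c = (0, -3/2, 2/9)
Ac = (0, 0, 62/1053)
Σ b_i: (-23/12)·1 + 8/93·1 + 351/124·1 = 1 ✓
b·c: 8/93·(-3/2) + 351/124·2/9 = 1/2 ✓
b·c²: 8/93·9/4 + 351/124·4/81 = 1/3 ✓
b·Ac: 351/124·62/1053 = 1/6 ✓; 3 stages ⇒ order 3.

3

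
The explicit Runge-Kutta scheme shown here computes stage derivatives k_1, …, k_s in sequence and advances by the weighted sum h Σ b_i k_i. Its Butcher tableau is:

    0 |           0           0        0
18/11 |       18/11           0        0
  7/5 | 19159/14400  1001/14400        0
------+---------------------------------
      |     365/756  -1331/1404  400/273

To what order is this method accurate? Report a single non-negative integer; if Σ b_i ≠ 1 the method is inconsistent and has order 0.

3

b = (365/756, -1331/1404, 400/273)
c = (0, 18/11, 7/5)
Ac = (0, 0, 91/800)
Σ b_i: 365/756·1 + (-1331/1404)·1 + 400/273·1 = 1 ✓
b·c: (-1331/1404)·18/11 + 400/273·7/5 = 1/2 ✓
b·c²: (-1331/1404)·324/121 + 400/273·49/25 = 1/3 ✓
b·Ac: 400/273·91/800 = 1/6 ✓; 3 stages ⇒ order 3.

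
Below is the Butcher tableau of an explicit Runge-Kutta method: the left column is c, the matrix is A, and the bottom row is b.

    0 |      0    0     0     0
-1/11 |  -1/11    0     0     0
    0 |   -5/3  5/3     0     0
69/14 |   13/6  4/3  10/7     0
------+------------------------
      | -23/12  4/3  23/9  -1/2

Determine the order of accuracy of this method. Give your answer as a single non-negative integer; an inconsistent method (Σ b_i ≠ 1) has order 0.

0

b = (-23/12, 4/3, 23/9, -1/2)
c = (0, -1/11, 0, 69/14)
Ac = (0, 0, -5/33, -4/33)
Σ b_i: (-23/12)·1 + 4/3·1 + 23/9·1 + (-1/2)·1 = 53/36 ≠ 1 ⇒ order 0.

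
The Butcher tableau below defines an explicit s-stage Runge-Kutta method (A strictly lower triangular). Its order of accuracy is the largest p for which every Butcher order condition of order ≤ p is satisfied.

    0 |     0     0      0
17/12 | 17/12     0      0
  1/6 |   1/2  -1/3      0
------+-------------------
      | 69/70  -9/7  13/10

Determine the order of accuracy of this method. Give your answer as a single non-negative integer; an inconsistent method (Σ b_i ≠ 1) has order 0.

1

b = (69/70, -9/7, 13/10)
c = (0, 17/12, 1/6)
Ac = (0, 0, -17/36)
Σ b_i: 69/70·1 + (-9/7)·1 + 13/10·1 = 1 ✓
b·c: (-9/7)·17/12 + 13/10·1/6 = -337/210 ≠ 1/2 ⇒ order 1.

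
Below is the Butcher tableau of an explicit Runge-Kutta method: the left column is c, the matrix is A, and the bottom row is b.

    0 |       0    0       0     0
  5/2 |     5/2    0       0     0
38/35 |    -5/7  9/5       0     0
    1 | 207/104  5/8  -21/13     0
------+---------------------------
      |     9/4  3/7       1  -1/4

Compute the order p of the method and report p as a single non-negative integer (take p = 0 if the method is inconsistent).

b = (9/4, 3/7, 1, -1/4)
c = (0, 5/2, 38/35, 1)
Ac = (0, 0, 9/2, -199/1040)
Σ b_i: 9/4·1 + 3/7·1 + 1·1 + (-1/4)·1 = 24/7 ≠ 1 ⇒ order 0.

0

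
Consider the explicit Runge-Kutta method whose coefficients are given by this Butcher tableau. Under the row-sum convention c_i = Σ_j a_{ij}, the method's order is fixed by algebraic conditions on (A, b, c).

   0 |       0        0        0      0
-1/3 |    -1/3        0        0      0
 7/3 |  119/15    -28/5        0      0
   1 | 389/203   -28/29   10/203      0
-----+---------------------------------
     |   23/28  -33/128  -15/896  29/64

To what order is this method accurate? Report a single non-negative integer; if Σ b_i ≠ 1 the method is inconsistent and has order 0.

b = (23/28, -33/128, -15/896, 29/64)
c = (0, -1/3, 7/3, 1)
Ac = (0, 0, 28/15, 38/87)
Σ b_i: 23/28·1 + (-33/128)·1 + (-15/896)·1 + 29/64·1 = 1 ✓
b·c: (-33/128)·(-1/3) + (-15/896)·7/3 + 29/64·1 = 1/2 ✓
b·c²: (-33/128)·1/9 + (-15/896)·49/9 + 29/64·1 = 1/3 ✓
b·Ac: (-15/896)·28/15 + 29/64·38/87 = 1/6 ✓
b·c³: (-33/128)·(-1/27) + (-15/896)·343/27 + 29/64·1 = 1/4 ✓
b·(c∘Ac): (-15/896)·196/45 + 29/64·38/87 = 1/8 ✓
b·Ac²: (-15/896)·(-28/45) + 29/64·14/87 = 1/12 ✓
b·A²c: 29/64·8/87 = 1/24 ✓; 4 stages ⇒ order 4.

4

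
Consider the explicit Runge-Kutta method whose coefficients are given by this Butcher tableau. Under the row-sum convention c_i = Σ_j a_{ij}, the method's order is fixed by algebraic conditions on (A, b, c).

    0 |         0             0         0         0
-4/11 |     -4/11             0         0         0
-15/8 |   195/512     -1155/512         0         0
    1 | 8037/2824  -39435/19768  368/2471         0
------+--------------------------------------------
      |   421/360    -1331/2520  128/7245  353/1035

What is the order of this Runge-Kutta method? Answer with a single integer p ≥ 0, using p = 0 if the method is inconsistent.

4

b = (421/360, -1331/2520, 128/7245, 353/1035)
c = (0, -4/11, -15/8, 1)
Ac = (0, 0, 105/128, 315/706)
Σ b_i: 421/360·1 + (-1331/2520)·1 + 128/7245·1 + 353/1035·1 = 1 ✓
b·c: (-1331/2520)·(-4/11) + 128/7245·(-15/8) + 353/1035·1 = 1/2 ✓
b·c²: (-1331/2520)·16/121 + 128/7245·225/64 + 353/1035·1 = 1/3 ✓
b·Ac: 128/7245·105/128 + 353/1035·315/706 = 1/6 ✓
b·c³: (-1331/2520)·(-64/1331) + 128/7245·(-3375/512) + 353/1035·1 = 1/4 ✓
b·(c∘Ac): 128/7245·(-1575/1024) + 353/1035·315/706 = 1/8 ✓
b·Ac²: 128/7245·(-105/352) + 353/1035·4035/15532 = 1/12 ✓
b·A²c: 353/1035·345/2824 = 1/24 ✓; 4 stages ⇒ order 4.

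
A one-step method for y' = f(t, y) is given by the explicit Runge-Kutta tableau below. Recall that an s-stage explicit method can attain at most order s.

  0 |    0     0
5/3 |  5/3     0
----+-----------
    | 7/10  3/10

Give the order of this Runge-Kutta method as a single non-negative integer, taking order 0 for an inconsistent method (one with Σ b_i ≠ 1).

b = (7/10, 3/10)
c = (0, 5/3)
Σ b_i: 7/10·1 + 3/10·1 = 1 ✓
b·c: 3/10·5/3 = 1/2 ✓; 2 stages ⇒ order 2.

2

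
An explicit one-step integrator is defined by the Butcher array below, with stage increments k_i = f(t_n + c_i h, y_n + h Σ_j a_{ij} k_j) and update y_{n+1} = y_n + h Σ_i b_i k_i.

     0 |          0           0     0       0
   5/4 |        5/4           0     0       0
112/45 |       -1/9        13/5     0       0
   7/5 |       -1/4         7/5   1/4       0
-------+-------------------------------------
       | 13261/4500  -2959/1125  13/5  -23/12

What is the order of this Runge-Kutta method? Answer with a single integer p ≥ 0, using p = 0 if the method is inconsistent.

2

b = (13261/4500, -2959/1125, 13/5, -23/12)
c = (0, 5/4, 112/45, 7/5)
Ac = (0, 0, 13/4, 427/180)
Σ b_i: 13261/4500·1 + (-2959/1125)·1 + 13/5·1 + (-23/12)·1 = 1 ✓
b·c: (-2959/1125)·5/4 + 13/5·112/45 + (-23/12)·7/5 = 1/2 ✓
b·c²: (-2959/1125)·25/16 + 13/5·12544/2025 + (-23/12)·49/25 = 1334797/162000 ≠ 1/3 ⇒ order 2.
b·Ac: 13/5·13/4 + (-23/12)·427/180 = 8431/2160 ≠ 1/6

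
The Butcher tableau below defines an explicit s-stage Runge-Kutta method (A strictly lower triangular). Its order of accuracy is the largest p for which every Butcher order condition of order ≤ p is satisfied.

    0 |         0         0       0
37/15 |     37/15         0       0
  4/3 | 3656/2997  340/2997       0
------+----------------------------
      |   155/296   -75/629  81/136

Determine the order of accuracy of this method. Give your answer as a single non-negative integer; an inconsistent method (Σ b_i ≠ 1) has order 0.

3

b = (155/296, -75/629, 81/136)
c = (0, 37/15, 4/3)
Ac = (0, 0, 68/243)
Σ b_i: 155/296·1 + (-75/629)·1 + 81/136·1 = 1 ✓
b·c: (-75/629)·37/15 + 81/136·4/3 = 1/2 ✓
b·c²: (-75/629)·1369/225 + 81/136·16/9 = 1/3 ✓
b·Ac: 81/136·68/243 = 1/6 ✓; 3 stages ⇒ order 3.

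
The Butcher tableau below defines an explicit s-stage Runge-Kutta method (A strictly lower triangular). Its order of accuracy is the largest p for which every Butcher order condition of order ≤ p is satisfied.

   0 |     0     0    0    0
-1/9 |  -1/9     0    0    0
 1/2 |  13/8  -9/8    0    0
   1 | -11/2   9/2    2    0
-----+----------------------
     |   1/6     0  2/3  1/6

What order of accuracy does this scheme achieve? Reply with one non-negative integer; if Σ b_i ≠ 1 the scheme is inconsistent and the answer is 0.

4

b = (1/6, 0, 2/3, 1/6)
c = (0, -1/9, 1/2, 1)
Ac = (0, 0, 1/8, 1/2)
Σ b_i: 1/6·1 + 2/3·1 + 1/6·1 = 1 ✓
b·c: 2/3·1/2 + 1/6·1 = 1/2 ✓
b·c²: 2/3·1/4 + 1/6·1 = 1/3 ✓
b·Ac: 2/3·1/8 + 1/6·1/2 = 1/6 ✓
b·c³: 2/3·1/8 + 1/6·1 = 1/4 ✓
b·(c∘Ac): 2/3·1/16 + 1/6·1/2 = 1/8 ✓
b·Ac²: 2/3·(-1/72) + 1/6·5/9 = 1/12 ✓
b·A²c: 1/6·1/4 = 1/24 ✓; 4 stages ⇒ order 4.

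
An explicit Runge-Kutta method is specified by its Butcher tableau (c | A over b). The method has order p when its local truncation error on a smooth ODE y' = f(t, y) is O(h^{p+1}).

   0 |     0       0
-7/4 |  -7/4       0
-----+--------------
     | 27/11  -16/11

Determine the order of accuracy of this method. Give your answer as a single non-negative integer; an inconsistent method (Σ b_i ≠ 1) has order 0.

b = (27/11, -16/11)
c = (0, -7/4)
Σ b_i: 27/11·1 + (-16/11)·1 = 1 ✓
b·c: (-16/11)·(-7/4) = 28/11 ≠ 1/2 ⇒ order 1.

1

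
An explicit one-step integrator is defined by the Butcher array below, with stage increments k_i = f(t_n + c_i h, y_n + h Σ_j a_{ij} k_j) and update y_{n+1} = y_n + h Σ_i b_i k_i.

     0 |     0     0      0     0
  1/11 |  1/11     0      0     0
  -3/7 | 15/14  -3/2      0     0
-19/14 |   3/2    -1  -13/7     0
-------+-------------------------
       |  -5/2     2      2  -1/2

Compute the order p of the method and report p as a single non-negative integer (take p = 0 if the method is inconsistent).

1

b = (-5/2, 2, 2, -1/2)
c = (0, 1/11, -3/7, -19/14)
Ac = (0, 0, -3/22, 380/539)
Σ b_i: (-5/2)·1 + 2·1 + 2·1 + (-1/2)·1 = 1 ✓
b·c: 2·1/11 + 2·(-3/7) + (-1/2)·(-19/14) = 1/308 ≠ 1/2 ⇒ order 1.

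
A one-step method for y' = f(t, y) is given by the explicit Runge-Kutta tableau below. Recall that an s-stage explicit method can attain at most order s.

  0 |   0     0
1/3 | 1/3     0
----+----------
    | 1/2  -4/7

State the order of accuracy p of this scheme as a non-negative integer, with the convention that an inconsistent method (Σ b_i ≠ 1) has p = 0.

b = (1/2, -4/7)
c = (0, 1/3)
Σ b_i: 1/2·1 + (-4/7)·1 = -1/14 ≠ 1 ⇒ order 0.

0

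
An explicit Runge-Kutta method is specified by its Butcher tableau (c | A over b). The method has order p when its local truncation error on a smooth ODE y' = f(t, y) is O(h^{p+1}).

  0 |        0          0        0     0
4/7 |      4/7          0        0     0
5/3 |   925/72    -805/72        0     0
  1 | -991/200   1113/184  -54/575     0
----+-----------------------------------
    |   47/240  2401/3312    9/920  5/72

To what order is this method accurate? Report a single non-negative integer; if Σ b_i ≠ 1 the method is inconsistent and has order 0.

b = (47/240, 2401/3312, 9/920, 5/72)
c = (0, 4/7, 5/3, 1)
Ac = (0, 0, -115/18, 33/10)
Σ b_i: 47/240·1 + 2401/3312·1 + 9/920·1 + 5/72·1 = 1 ✓
b·c: 2401/3312·4/7 + 9/920·5/3 + 5/72·1 = 1/2 ✓
b·c²: 2401/3312·16/49 + 9/920·25/9 + 5/72·1 = 1/3 ✓
b·Ac: 9/920·(-115/18) + 5/72·33/10 = 1/6 ✓
b·c³: 2401/3312·64/343 + 9/920·125/27 + 5/72·1 = 1/4 ✓
b·(c∘Ac): 9/920·(-575/54) + 5/72·33/10 = 1/8 ✓
b·Ac²: 9/920·(-230/63) + 5/72·12/7 = 1/12 ✓
b·A²c: 5/72·3/5 = 1/24 ✓; 4 stages ⇒ order 4.

4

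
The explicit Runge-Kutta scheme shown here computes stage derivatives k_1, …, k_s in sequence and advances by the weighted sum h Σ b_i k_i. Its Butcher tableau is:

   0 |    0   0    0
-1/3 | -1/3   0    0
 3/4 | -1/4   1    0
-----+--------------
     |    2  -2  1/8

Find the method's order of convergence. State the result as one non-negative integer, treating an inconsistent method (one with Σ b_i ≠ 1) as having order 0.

b = (2, -2, 1/8)
c = (0, -1/3, 3/4)
Ac = (0, 0, -1/3)
Σ b_i: 2·1 + (-2)·1 + 1/8·1 = 1/8 ≠ 1 ⇒ order 0.

0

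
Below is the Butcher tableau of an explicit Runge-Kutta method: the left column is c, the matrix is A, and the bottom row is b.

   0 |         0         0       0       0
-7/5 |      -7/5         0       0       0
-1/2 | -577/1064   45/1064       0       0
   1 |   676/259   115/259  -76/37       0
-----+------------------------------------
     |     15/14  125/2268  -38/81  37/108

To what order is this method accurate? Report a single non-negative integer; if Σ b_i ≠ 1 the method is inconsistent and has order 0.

b = (15/14, 125/2268, -38/81, 37/108)
c = (0, -7/5, -1/2, 1)
Ac = (0, 0, -9/152, 15/37)
Σ b_i: 15/14·1 + 125/2268·1 + (-38/81)·1 + 37/108·1 = 1 ✓
b·c: 125/2268·(-7/5) + (-38/81)·(-1/2) + 37/108·1 = 1/2 ✓
b·c²: 125/2268·49/25 + (-38/81)·1/4 + 37/108·1 = 1/3 ✓
b·Ac: (-38/81)·(-9/152) + 37/108·15/37 = 1/6 ✓
b·c³: 125/2268·(-343/125) + (-38/81)·(-1/8) + 37/108·1 = 1/4 ✓
b·(c∘Ac): (-38/81)·9/304 + 37/108·15/37 = 1/8 ✓
b·Ac²: (-38/81)·63/760 + 37/108·66/185 = 1/12 ✓
b·A²c: 37/108·9/74 = 1/24 ✓; 4 stages ⇒ order 4.

4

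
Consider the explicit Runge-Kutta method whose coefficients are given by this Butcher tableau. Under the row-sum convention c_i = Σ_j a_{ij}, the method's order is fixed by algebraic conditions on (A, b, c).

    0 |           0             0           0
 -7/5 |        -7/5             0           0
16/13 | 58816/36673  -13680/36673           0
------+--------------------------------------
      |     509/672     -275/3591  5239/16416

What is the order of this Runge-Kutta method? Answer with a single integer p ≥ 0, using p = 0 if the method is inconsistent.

b = (509/672, -275/3591, 5239/16416)
c = (0, -7/5, 16/13)
Ac = (0, 0, 2736/5239)
Σ b_i: 509/672·1 + (-275/3591)·1 + 5239/16416·1 = 1 ✓
b·c: (-275/3591)·(-7/5) + 5239/16416·16/13 = 1/2 ✓
b·c²: (-275/3591)·49/25 + 5239/16416·256/169 = 1/3 ✓
b·Ac: 5239/16416·2736/5239 = 1/6 ✓; 3 stages ⇒ order 3.

3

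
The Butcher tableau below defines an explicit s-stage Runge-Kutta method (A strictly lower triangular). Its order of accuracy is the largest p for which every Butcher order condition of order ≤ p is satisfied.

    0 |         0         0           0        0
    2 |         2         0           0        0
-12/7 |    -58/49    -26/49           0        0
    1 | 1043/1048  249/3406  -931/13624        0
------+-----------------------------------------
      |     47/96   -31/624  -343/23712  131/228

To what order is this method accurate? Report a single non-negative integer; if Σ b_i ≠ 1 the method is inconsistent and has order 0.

4

b = (47/96, -31/624, -343/23712, 131/228)
c = (0, 2, -12/7, 1)
Ac = (0, 0, -52/49, 69/262)
Σ b_i: 47/96·1 + (-31/624)·1 + (-343/23712)·1 + 131/228·1 = 1 ✓
b·c: (-31/624)·2 + (-343/23712)·(-12/7) + 131/228·1 = 1/2 ✓
b·c²: (-31/624)·4 + (-343/23712)·144/49 + 131/228·1 = 1/3 ✓
b·Ac: (-343/23712)·(-52/49) + 131/228·69/262 = 1/6 ✓
b·c³: (-31/624)·8 + (-343/23712)·(-1728/343) + 131/228·1 = 1/4 ✓
b·(c∘Ac): (-343/23712)·624/343 + 131/228·69/262 = 1/8 ✓
b·Ac²: (-343/23712)·(-104/49) + 131/228·12/131 = 1/12 ✓
b·A²c: 131/228·19/262 = 1/24 ✓; 4 stages ⇒ order 4.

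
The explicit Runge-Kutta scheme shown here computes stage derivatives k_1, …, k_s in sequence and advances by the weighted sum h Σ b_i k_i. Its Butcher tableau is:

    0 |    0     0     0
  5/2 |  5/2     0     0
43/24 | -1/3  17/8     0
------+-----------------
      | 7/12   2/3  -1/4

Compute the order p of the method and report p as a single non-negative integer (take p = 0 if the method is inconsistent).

1

b = (7/12, 2/3, -1/4)
c = (0, 5/2, 43/24)
Ac = (0, 0, 85/16)
Σ b_i: 7/12·1 + 2/3·1 + (-1/4)·1 = 1 ✓
b·c: 2/3·5/2 + (-1/4)·43/24 = 39/32 ≠ 1/2 ⇒ order 1.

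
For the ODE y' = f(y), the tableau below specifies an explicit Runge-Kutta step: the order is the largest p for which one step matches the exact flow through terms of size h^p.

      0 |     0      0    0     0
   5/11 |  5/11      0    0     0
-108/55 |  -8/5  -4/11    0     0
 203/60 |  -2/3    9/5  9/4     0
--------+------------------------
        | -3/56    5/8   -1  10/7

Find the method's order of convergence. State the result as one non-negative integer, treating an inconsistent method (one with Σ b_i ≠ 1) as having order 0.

1

b = (-3/56, 5/8, -1, 10/7)
c = (0, 5/11, -108/55, 203/60)
Ac = (0, 0, -20/121, -18/5)
Σ b_i: (-3/56)·1 + 5/8·1 + (-1)·1 + 10/7·1 = 1 ✓
b·c: 5/8·5/11 + (-1)·(-108/55) + 10/7·203/60 = 9347/1320 ≠ 1/2 ⇒ order 1.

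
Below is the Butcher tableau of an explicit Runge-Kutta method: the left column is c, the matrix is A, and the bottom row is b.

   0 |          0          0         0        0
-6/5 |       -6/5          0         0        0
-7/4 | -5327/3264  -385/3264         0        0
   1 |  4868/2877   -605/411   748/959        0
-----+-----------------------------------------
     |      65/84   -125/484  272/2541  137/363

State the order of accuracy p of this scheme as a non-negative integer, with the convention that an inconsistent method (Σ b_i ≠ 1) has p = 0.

4

b = (65/84, -125/484, 272/2541, 137/363)
c = (0, -6/5, -7/4, 1)
Ac = (0, 0, 77/544, 55/137)
Σ b_i: 65/84·1 + (-125/484)·1 + 272/2541·1 + 137/363·1 = 1 ✓
b·c: (-125/484)·(-6/5) + 272/2541·(-7/4) + 137/363·1 = 1/2 ✓
b·c²: (-125/484)·36/25 + 272/2541·49/16 + 137/363·1 = 1/3 ✓
b·Ac: 272/2541·77/544 + 137/363·55/137 = 1/6 ✓
b·c³: (-125/484)·(-216/125) + 272/2541·(-343/64) + 137/363·1 = 1/4 ✓
b·(c∘Ac): 272/2541·(-539/2176) + 137/363·55/137 = 1/8 ✓
b·Ac²: 272/2541·(-231/1360) + 137/363·737/2740 = 1/12 ✓
b·A²c: 137/363·121/1096 = 1/24 ✓; 4 stages ⇒ order 4.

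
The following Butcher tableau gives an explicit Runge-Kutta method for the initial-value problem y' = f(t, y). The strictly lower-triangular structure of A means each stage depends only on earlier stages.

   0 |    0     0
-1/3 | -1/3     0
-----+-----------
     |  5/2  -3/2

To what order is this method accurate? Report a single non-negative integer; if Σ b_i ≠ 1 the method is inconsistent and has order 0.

b = (5/2, -3/2)
c = (0, -1/3)
Σ b_i: 5/2·1 + (-3/2)·1 = 1 ✓
b·c: (-3/2)·(-1/3) = 1/2 ✓; 2 stages ⇒ order 2.

2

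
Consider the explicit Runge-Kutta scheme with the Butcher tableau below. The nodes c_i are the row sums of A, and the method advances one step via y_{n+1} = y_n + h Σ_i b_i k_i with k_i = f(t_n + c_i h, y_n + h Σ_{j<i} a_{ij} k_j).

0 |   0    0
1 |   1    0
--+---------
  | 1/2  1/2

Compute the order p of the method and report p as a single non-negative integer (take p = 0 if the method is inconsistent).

b = (1/2, 1/2)
c = (0, 1)
Σ b_i: 1/2·1 + 1/2·1 = 1 ✓
b·c: 1/2·1 = 1/2 ✓; 2 stages ⇒ order 2.

2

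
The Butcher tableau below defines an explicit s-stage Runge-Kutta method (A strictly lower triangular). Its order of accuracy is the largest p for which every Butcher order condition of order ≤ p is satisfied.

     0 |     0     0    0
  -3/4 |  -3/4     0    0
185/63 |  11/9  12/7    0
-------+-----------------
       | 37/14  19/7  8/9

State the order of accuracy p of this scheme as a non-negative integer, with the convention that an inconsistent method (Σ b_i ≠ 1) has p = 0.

b = (37/14, 19/7, 8/9)
c = (0, -3/4, 185/63)
Ac = (0, 0, -9/7)
Σ b_i: 37/14·1 + 19/7·1 + 8/9·1 = 787/126 ≠ 1 ⇒ order 0.

0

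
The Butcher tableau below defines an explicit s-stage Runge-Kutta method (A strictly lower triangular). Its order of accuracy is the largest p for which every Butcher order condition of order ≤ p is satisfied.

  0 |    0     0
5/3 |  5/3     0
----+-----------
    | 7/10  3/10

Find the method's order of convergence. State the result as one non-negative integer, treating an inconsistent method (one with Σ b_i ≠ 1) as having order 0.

b = (7/10, 3/10)
c = (0, 5/3)
Σ b_i: 7/10·1 + 3/10·1 = 1 ✓
b·c: 3/10·5/3 = 1/2 ✓; 2 stages ⇒ order 2.

2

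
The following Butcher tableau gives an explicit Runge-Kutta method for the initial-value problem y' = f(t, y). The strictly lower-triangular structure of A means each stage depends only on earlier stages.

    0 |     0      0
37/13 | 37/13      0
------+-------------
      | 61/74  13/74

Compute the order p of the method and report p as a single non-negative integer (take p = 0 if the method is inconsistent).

2

b = (61/74, 13/74)
c = (0, 37/13)
Σ b_i: 61/74·1 + 13/74·1 = 1 ✓
b·c: 13/74·37/13 = 1/2 ✓; 2 stages ⇒ order 2.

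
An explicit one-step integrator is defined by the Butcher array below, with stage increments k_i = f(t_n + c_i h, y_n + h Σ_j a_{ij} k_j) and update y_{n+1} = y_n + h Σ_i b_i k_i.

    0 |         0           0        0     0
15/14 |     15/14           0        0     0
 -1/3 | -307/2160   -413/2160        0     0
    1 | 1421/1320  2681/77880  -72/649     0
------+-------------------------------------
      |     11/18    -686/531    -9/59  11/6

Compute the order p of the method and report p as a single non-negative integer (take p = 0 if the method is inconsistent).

4

b = (11/18, -686/531, -9/59, 11/6)
c = (0, 15/14, -1/3, 1)
Ac = (0, 0, -59/288, 13/176)
Σ b_i: 11/18·1 + (-686/531)·1 + (-9/59)·1 + 11/6·1 = 1 ✓
b·c: (-686/531)·15/14 + (-9/59)·(-1/3) + 11/6·1 = 1/2 ✓
b·c²: (-686/531)·225/196 + (-9/59)·1/9 + 11/6·1 = 1/3 ✓
b·Ac: (-9/59)·(-59/288) + 11/6·13/176 = 1/6 ✓
b·c³: (-686/531)·3375/2744 + (-9/59)·(-1/27) + 11/6·1 = 1/4 ✓
b·(c∘Ac): (-9/59)·59/864 + 11/6·13/176 = 1/8 ✓
b·Ac²: (-9/59)·(-295/1344) + 11/6·67/2464 = 1/12 ✓
b·A²c: 11/6·1/44 = 1/24 ✓; 4 stages ⇒ order 4.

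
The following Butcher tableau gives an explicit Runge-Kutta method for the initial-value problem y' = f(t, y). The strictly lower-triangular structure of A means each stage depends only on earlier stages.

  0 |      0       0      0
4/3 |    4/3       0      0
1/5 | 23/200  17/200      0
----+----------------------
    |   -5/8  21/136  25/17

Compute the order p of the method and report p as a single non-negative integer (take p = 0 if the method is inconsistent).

b = (-5/8, 21/136, 25/17)
c = (0, 4/3, 1/5)
Ac = (0, 0, 17/150)
Σ b_i: (-5/8)·1 + 21/136·1 + 25/17·1 = 1 ✓
b·c: 21/136·4/3 + 25/17·1/5 = 1/2 ✓
b·c²: 21/136·16/9 + 25/17·1/25 = 1/3 ✓
b·Ac: 25/17·17/150 = 1/6 ✓; 3 stages ⇒ order 3.

3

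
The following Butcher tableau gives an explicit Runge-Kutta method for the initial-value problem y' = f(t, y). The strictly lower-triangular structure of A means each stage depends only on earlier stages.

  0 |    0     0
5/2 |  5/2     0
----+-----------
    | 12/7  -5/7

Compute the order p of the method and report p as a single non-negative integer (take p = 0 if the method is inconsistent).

1

b = (12/7, -5/7)
c = (0, 5/2)
Σ b_i: 12/7·1 + (-5/7)·1 = 1 ✓
b·c: (-5/7)·5/2 = -25/14 ≠ 1/2 ⇒ order 1.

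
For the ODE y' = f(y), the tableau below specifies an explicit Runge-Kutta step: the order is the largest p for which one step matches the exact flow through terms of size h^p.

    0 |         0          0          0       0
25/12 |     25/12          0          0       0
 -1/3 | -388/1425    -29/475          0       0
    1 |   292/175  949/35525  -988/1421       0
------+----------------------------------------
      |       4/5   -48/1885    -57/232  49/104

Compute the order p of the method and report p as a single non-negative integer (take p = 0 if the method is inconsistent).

b = (4/5, -48/1885, -57/232, 49/104)
c = (0, 25/12, -1/3, 1)
Ac = (0, 0, -29/228, 169/588)
Σ b_i: 4/5·1 + (-48/1885)·1 + (-57/232)·1 + 49/104·1 = 1 ✓
b·c: (-48/1885)·25/12 + (-57/232)·(-1/3) + 49/104·1 = 1/2 ✓
b·c²: (-48/1885)·625/144 + (-57/232)·1/9 + 49/104·1 = 1/3 ✓
b·Ac: (-57/232)·(-29/228) + 49/104·169/588 = 1/6 ✓
b·c³: (-48/1885)·15625/1728 + (-57/232)·(-1/27) + 49/104·1 = 1/4 ✓
b·(c∘Ac): (-57/232)·29/684 + 49/104·169/588 = 1/8 ✓
b·Ac²: (-57/232)·(-725/2736) + 49/104·13/336 = 1/12 ✓
b·A²c: 49/104·13/147 = 1/24 ✓; 4 stages ⇒ order 4.

4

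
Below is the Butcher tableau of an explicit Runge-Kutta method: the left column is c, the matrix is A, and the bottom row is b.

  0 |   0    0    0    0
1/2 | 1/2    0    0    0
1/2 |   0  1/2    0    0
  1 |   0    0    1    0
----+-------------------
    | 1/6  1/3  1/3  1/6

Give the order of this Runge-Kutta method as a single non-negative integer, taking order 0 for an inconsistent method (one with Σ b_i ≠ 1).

4

b = (1/6, 1/3, 1/3, 1/6)
c = (0, 1/2, 1/2, 1)
Ac = (0, 0, 1/4, 1/2)
Σ b_i: 1/6·1 + 1/3·1 + 1/3·1 + 1/6·1 = 1 ✓
b·c: 1/3·1/2 + 1/3·1/2 + 1/6·1 = 1/2 ✓
b·c²: 1/3·1/4 + 1/3·1/4 + 1/6·1 = 1/3 ✓
b·Ac: 1/3·1/4 + 1/6·1/2 = 1/6 ✓
b·c³: 1/3·1/8 + 1/3·1/8 + 1/6·1 = 1/4 ✓
b·(c∘Ac): 1/3·1/8 + 1/6·1/2 = 1/8 ✓
b·Ac²: 1/3·1/8 + 1/6·1/4 = 1/12 ✓
b·A²c: 1/6·1/4 = 1/24 ✓; 4 stages ⇒ order 4.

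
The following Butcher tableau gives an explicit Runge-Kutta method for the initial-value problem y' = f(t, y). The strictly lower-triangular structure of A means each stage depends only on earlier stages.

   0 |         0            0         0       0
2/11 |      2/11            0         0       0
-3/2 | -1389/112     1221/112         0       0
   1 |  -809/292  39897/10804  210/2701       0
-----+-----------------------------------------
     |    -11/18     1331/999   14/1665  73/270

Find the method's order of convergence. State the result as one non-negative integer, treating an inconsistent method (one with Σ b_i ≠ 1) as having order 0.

4

b = (-11/18, 1331/999, 14/1665, 73/270)
c = (0, 2/11, -3/2, 1)
Ac = (0, 0, 111/56, 81/146)
Σ b_i: (-11/18)·1 + 1331/999·1 + 14/1665·1 + 73/270·1 = 1 ✓
b·c: 1331/999·2/11 + 14/1665·(-3/2) + 73/270·1 = 1/2 ✓
b·c²: 1331/999·4/121 + 14/1665·9/4 + 73/270·1 = 1/3 ✓
b·Ac: 14/1665·111/56 + 73/270·81/146 = 1/6 ✓
b·c³: 1331/999·8/1331 + 14/1665·(-27/8) + 73/270·1 = 1/4 ✓
b·(c∘Ac): 14/1665·(-333/112) + 73/270·81/146 = 1/8 ✓
b·Ac²: 14/1665·111/308 + 73/270·477/1606 = 1/12 ✓
b·A²c: 73/270·45/292 = 1/24 ✓; 4 stages ⇒ order 4.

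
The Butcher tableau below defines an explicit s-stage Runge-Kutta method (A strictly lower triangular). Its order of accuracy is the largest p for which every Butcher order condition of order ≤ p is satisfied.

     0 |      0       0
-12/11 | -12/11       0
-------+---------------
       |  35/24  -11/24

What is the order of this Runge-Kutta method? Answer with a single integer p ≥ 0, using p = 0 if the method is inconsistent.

2

b = (35/24, -11/24)
c = (0, -12/11)
Σ b_i: 35/24·1 + (-11/24)·1 = 1 ✓
b·c: (-11/24)·(-12/11) = 1/2 ✓; 2 stages ⇒ order 2.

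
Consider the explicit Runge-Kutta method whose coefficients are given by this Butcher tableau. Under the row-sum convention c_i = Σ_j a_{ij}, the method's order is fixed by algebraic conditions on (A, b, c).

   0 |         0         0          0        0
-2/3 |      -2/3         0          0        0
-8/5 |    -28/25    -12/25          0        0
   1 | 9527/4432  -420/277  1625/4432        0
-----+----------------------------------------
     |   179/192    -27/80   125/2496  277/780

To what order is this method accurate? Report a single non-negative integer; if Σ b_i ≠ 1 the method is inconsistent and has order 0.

b = (179/192, -27/80, 125/2496, 277/780)
c = (0, -2/3, -8/5, 1)
Ac = (0, 0, 8/25, 235/554)
Σ b_i: 179/192·1 + (-27/80)·1 + 125/2496·1 + 277/780·1 = 1 ✓
b·c: (-27/80)·(-2/3) + 125/2496·(-8/5) + 277/780·1 = 1/2 ✓
b·c²: (-27/80)·4/9 + 125/2496·64/25 + 277/780·1 = 1/3 ✓
b·Ac: 125/2496·8/25 + 277/780·235/554 = 1/6 ✓
b·c³: (-27/80)·(-8/27) + 125/2496·(-512/125) + 277/780·1 = 1/4 ✓
b·(c∘Ac): 125/2496·(-64/125) + 277/780·235/554 = 1/8 ✓
b·Ac²: 125/2496·(-16/75) + 277/780·220/831 = 1/12 ✓
b·A²c: 277/780·65/554 = 1/24 ✓; 4 stages ⇒ order 4.

4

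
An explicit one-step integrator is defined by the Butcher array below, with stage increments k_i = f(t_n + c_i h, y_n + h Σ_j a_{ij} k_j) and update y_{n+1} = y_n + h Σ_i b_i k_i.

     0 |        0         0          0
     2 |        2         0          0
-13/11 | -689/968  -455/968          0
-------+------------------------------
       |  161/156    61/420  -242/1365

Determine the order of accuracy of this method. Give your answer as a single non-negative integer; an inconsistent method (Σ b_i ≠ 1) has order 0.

b = (161/156, 61/420, -242/1365)
c = (0, 2, -13/11)
Ac = (0, 0, -455/484)
Σ b_i: 161/156·1 + 61/420·1 + (-242/1365)·1 = 1 ✓
b·c: 61/420·2 + (-242/1365)·(-13/11) = 1/2 ✓
b·c²: 61/420·4 + (-242/1365)·169/121 = 1/3 ✓
b·Ac: (-242/1365)·(-455/484) = 1/6 ✓; 3 stages ⇒ order 3.

3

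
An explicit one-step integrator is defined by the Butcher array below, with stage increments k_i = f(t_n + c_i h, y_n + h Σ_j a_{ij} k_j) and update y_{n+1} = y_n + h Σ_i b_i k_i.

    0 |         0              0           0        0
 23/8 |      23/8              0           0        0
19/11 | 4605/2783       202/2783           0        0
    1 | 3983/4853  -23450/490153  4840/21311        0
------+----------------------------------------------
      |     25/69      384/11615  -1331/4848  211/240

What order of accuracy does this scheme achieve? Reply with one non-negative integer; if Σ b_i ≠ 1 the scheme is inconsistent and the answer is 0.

4

b = (25/69, 384/11615, -1331/4848, 211/240)
c = (0, 23/8, 19/11, 1)
Ac = (0, 0, 101/484, 215/844)
Σ b_i: 25/69·1 + 384/11615·1 + (-1331/4848)·1 + 211/240·1 = 1 ✓
b·c: 384/11615·23/8 + (-1331/4848)·19/11 + 211/240·1 = 1/2 ✓
b·c²: 384/11615·529/64 + (-1331/4848)·361/121 + 211/240·1 = 1/3 ✓
b·Ac: (-1331/4848)·101/484 + 211/240·215/844 = 1/6 ✓
b·c³: 384/11615·12167/512 + (-1331/4848)·6859/1331 + 211/240·1 = 1/4 ✓
b·(c∘Ac): (-1331/4848)·1919/5324 + 211/240·215/844 = 1/8 ✓
b·Ac²: (-1331/4848)·2323/3872 + 211/240·1905/6752 = 1/12 ✓
b·A²c: 211/240·10/211 = 1/24 ✓; 4 stages ⇒ order 4.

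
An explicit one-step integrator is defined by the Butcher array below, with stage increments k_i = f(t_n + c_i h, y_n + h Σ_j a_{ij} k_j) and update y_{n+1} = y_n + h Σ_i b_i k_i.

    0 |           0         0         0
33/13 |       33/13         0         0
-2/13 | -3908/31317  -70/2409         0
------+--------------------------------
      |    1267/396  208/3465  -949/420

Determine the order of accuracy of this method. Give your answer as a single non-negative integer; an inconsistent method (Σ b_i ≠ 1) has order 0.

b = (1267/396, 208/3465, -949/420)
c = (0, 33/13, -2/13)
Ac = (0, 0, -70/949)
Σ b_i: 1267/396·1 + 208/3465·1 + (-949/420)·1 = 1 ✓
b·c: 208/3465·33/13 + (-949/420)·(-2/13) = 1/2 ✓
b·c²: 208/3465·1089/169 + (-949/420)·4/169 = 1/3 ✓
b·Ac: (-949/420)·(-70/949) = 1/6 ✓; 3 stages ⇒ order 3.

3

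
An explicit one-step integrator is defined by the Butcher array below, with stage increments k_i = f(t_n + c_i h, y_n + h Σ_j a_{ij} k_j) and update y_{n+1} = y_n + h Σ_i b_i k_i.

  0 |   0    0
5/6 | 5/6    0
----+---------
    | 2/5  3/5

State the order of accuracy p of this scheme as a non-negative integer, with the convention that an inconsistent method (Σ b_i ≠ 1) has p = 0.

2

b = (2/5, 3/5)
c = (0, 5/6)
Σ b_i: 2/5·1 + 3/5·1 = 1 ✓
b·c: 3/5·5/6 = 1/2 ✓; 2 stages ⇒ order 2.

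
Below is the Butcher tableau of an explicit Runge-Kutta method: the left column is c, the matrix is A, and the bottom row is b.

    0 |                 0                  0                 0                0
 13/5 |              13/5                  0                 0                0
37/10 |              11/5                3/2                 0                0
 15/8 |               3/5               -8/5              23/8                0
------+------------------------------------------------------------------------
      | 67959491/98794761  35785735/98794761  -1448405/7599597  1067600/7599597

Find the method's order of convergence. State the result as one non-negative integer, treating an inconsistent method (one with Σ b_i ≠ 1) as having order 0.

3

b = (67959491/98794761, 35785735/98794761, -1448405/7599597, 1067600/7599597)
c = (0, 13/5, 37/10, 15/8)
Ac = (0, 0, 39/10, 2591/400)
Σ b_i: 67959491/98794761·1 + 35785735/98794761·1 + (-1448405/7599597)·1 + 1067600/7599597·1 = 1 ✓
b·c: 35785735/98794761·13/5 + (-1448405/7599597)·37/10 + 1067600/7599597·15/8 = 1/2 ✓
b·c²: 35785735/98794761·169/25 + (-1448405/7599597)·1369/100 + 1067600/7599597·225/64 = 1/3 ✓
b·Ac: (-1448405/7599597)·39/10 + 1067600/7599597·2591/400 = 1/6 ✓
b·c³: 35785735/98794761·2197/125 + (-1448405/7599597)·50653/1000 + 1067600/7599597·3375/512 = -4785691307/2026559200 ≠ 1/4 ⇒ order 3.
b·(c∘Ac): (-1448405/7599597)·1443/100 + 1067600/7599597·7773/640 = -105788647/101327960 ≠ 1/8
b·Ac²: (-1448405/7599597)·507/50 + 1067600/7599597·114171/4000 = 26309022/12665995 ≠ 1/12
b·A²c: 1067600/7599597·897/80 = 3990155/2533199 ≠ 1/24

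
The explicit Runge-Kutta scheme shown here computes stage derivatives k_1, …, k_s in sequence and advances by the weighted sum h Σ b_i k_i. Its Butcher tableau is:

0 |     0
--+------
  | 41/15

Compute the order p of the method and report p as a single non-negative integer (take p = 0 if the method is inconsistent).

0

b = (41/15)
c = (0)
Σ b_i: 41/15·1 = 41/15 ≠ 1 ⇒ order 0.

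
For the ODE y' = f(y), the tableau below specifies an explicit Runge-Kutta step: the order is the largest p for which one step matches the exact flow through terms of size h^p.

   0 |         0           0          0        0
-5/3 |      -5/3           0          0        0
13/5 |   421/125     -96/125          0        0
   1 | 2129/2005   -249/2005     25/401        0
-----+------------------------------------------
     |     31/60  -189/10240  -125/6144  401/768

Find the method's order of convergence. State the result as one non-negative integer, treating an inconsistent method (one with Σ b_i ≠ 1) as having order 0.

b = (31/60, -189/10240, -125/6144, 401/768)
c = (0, -5/3, 13/5, 1)
Ac = (0, 0, 32/25, 148/401)
Σ b_i: 31/60·1 + (-189/10240)·1 + (-125/6144)·1 + 401/768·1 = 1 ✓
b·c: (-189/10240)·(-5/3) + (-125/6144)·13/5 + 401/768·1 = 1/2 ✓
b·c²: (-189/10240)·25/9 + (-125/6144)·169/25 + 401/768·1 = 1/3 ✓
b·Ac: (-125/6144)·32/25 + 401/768·148/401 = 1/6 ✓
b·c³: (-189/10240)·(-125/27) + (-125/6144)·2197/125 + 401/768·1 = 1/4 ✓
b·(c∘Ac): (-125/6144)·416/125 + 401/768·148/401 = 1/8 ✓
b·Ac²: (-125/6144)·(-32/15) + 401/768·92/1203 = 1/12 ✓
b·A²c: 401/768·32/401 = 1/24 ✓; 4 stages ⇒ order 4.

4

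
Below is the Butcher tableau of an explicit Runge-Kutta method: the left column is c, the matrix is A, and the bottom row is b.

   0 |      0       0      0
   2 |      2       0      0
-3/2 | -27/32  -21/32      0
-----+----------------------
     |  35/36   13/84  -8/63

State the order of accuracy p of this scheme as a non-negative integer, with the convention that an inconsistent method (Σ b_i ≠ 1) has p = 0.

b = (35/36, 13/84, -8/63)
c = (0, 2, -3/2)
Ac = (0, 0, -21/16)
Σ b_i: 35/36·1 + 13/84·1 + (-8/63)·1 = 1 ✓
b·c: 13/84·2 + (-8/63)·(-3/2) = 1/2 ✓
b·c²: 13/84·4 + (-8/63)·9/4 = 1/3 ✓
b·Ac: (-8/63)·(-21/16) = 1/6 ✓; 3 stages ⇒ order 3.

3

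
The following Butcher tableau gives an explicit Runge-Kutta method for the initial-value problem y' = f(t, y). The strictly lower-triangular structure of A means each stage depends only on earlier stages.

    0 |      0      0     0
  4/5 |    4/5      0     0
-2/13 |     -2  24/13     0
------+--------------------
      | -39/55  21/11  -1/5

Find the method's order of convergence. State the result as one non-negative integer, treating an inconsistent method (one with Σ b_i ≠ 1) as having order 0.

b = (-39/55, 21/11, -1/5)
c = (0, 4/5, -2/13)
Ac = (0, 0, 96/65)
Σ b_i: (-39/55)·1 + 21/11·1 + (-1/5)·1 = 1 ✓
b·c: 21/11·4/5 + (-1/5)·(-2/13) = 1114/715 ≠ 1/2 ⇒ order 1.

1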